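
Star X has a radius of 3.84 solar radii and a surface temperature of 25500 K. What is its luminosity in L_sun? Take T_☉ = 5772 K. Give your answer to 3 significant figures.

L/L_☉ = (R/R_☉)² (T/T_☉)⁴ = (3.84)² × (25500/5772)⁴
       = 14.75 × (4.418)⁴ = 14.75 × 380.9 = 5617.

5.62×10^3 L_sun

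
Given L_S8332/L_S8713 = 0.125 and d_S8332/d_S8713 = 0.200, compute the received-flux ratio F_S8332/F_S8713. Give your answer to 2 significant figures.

F = L/(4πd²), so F_S8332/F_S8713 = (L_S8332/L_S8713) / (d_S8332/d_S8713)²
= 0.125 / (0.200)² = 0.125 / 0.04000 = 3.125.

3.1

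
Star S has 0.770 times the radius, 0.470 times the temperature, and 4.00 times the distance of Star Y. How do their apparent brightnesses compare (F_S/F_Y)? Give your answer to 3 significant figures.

L_S/L_Y = (R_S/R_Y)²(T_S/T_Y)⁴ = (0.770)² × (0.470)⁴ = 0.02893.
F_S/F_Y = (L_S/L_Y)/(d_S/d_Y)² = 0.02893 / (4.00)² = 0.001808.

0.00181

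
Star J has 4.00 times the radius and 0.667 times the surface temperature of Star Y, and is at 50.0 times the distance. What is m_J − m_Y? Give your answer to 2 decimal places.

L_J/L_Y = (4.00)²(0.667)⁴ = 3.167.
F_J/F_Y = (L_J/L_Y)/(d_J/d_Y)² = 3.167/2500 = 0.001267.
m_J − m_Y = −2.5 log₁₀(0.001267) = 7.24.

7.24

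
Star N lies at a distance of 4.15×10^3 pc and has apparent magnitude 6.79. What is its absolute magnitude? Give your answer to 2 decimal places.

-6.30

M = m − 5 log₁₀(d/10 pc) = 6.79 − 5 log₁₀(4.15×10^3/10)
  = 6.79 − 5 × 2.618 = 6.79 − 13.09 = -6.30.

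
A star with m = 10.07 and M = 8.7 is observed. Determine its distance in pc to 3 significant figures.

18.8 pc

m − M = 5 log₁₀(d/10 pc)
10.07 − (8.7) = 1.37 = 5 log₁₀(d/10)
d = 10 × 10^(1.37/5) = 10 × 10^0.274 = 18.79 pc.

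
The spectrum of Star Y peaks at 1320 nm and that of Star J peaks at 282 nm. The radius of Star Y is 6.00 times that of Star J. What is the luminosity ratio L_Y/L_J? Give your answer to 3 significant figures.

0.0750

Wien's law gives T ∝ 1/λ_max, so T_Y/T_J = λ_J/λ_Y = 282/1320 = 0.2136.
Then L ∝ R²T⁴ gives L_Y/L_J = (6.00)² × (0.2136)⁴ = 36.00 × 0.002083 = 0.07499.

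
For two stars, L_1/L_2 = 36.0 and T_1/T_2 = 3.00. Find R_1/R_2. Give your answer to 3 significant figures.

0.667

L ∝ R²T⁴ gives R ∝ √L / T², so
R_1/R_2 = √(36.0) / (3.00)² = 6.000 / 9.000 = 0.6667.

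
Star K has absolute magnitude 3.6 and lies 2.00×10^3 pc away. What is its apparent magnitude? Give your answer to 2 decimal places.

m = M + 5 log₁₀(d/10 pc) = 3.6 + 5 log₁₀(2.00×10^3/10)
  = 3.6 + 5 × 2.301 = 3.6 + 11.51 = 15.11.

15.11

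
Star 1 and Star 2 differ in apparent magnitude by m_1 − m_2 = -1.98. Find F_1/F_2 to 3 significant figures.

6.19

F_1/F_2 = 10^(−(m_1 − m_2)/2.5) = 10^(1.98/2.5) = 10^0.792 = 6.194.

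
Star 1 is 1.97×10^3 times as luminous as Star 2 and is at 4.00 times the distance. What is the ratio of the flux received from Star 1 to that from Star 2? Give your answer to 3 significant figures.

123

F = L/(4πd²), so F_1/F_2 = (L_1/L_2) / (d_1/d_2)²
= 1.97×10^3 / (4.00)² = 1.97×10^3 / 16.00 = 123.1.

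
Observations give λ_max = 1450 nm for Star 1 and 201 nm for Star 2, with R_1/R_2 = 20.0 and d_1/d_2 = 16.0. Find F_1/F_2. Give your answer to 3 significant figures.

Wien's law: T_1/T_2 = λ_2/λ_1 = 201/1450 = 0.1386.
L_1/L_2 = (R_1/R_2)²(T_1/T_2)⁴ = (20.0)²(0.1386)⁴ = 0.1477.
F_1/F_2 = (L_1/L_2)/(d_1/d_2)² = 0.1477/(16.0)² = 5.769×10^-4.

5.77×10^-4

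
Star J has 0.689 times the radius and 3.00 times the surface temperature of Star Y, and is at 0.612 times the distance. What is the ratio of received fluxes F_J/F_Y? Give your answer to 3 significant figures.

103

L_J/L_Y = (R_J/R_Y)²(T_J/T_Y)⁴ = (0.689)² × (3.00)⁴ = 38.45.
F_J/F_Y = (L_J/L_Y)/(d_J/d_Y)² = 38.45 / (0.612)² = 102.7.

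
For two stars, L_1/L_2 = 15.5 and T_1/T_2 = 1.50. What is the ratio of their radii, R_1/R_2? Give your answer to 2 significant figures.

L ∝ R²T⁴ gives R ∝ √L / T², so
R_1/R_2 = √(15.5) / (1.50)² = 3.937 / 2.250 = 1.750.

1.7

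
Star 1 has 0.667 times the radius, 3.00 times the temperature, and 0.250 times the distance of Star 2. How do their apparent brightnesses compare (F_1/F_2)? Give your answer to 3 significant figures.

577

L_1/L_2 = (R_1/R_2)²(T_1/T_2)⁴ = (0.667)² × (3.00)⁴ = 36.04.
F_1/F_2 = (L_1/L_2)/(d_1/d_2)² = 36.04 / (0.250)² = 576.6.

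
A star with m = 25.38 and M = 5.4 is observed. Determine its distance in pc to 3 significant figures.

m − M = 5 log₁₀(d/10 pc)
25.38 − (5.4) = 19.98 = 5 log₁₀(d/10)
d = 10 × 10^(19.98/5) = 10 × 10^3.996 = 9.908×10^4 pc.

9.91×10^4 pc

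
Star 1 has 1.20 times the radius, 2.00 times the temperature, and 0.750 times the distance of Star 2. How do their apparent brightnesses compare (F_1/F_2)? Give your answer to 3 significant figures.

41.0

L_1/L_2 = (R_1/R_2)²(T_1/T_2)⁴ = (1.20)² × (2.00)⁴ = 23.04.
F_1/F_2 = (L_1/L_2)/(d_1/d_2)² = 23.04 / (0.750)² = 40.96.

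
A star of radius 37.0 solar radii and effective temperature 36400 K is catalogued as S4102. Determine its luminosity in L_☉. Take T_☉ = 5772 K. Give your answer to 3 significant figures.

2.17×10^6 L_☉

L/L_☉ = (R/R_☉)² (T/T_☉)⁴ = (37.0)² × (36400/5772)⁴
       = 1369 × (6.306)⁴ = 1369 × 1582 = 2.165×10^6.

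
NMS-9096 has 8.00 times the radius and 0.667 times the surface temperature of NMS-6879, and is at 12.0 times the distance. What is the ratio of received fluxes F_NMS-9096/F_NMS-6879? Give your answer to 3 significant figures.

0.0880

L_NMS-9096/L_NMS-6879 = (R_NMS-9096/R_NMS-6879)²(T_NMS-9096/T_NMS-6879)⁴ = (8.00)² × (0.667)⁴ = 12.67.
F_NMS-9096/F_NMS-6879 = (L_NMS-9096/L_NMS-6879)/(d_NMS-9096/d_NMS-6879)² = 12.67 / (12.0)² = 0.08797.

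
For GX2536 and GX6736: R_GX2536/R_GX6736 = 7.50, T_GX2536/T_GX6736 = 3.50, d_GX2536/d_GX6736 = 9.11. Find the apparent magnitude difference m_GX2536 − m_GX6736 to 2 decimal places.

-5.02

L_GX2536/L_GX6736 = (7.50)²(3.50)⁴ = 8441.
F_GX2536/F_GX6736 = (L_GX2536/L_GX6736)/(d_GX2536/d_GX6736)² = 8441/82.99 = 101.7.
m_GX2536 − m_GX6736 = −2.5 log₁₀(101.7) = -5.02.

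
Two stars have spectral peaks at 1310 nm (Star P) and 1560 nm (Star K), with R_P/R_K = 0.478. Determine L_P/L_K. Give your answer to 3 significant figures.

Wien's law gives T ∝ 1/λ_max, so T_P/T_K = λ_K/λ_P = 1560/1310 = 1.191.
Then L ∝ R²T⁴ gives L_P/L_K = (0.478)² × (1.191)⁴ = 0.2285 × 2.011 = 0.4595.

0.459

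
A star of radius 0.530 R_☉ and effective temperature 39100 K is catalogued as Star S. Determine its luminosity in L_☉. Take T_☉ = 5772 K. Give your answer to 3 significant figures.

591 L_☉

L/L_☉ = (R/R_☉)² (T/T_☉)⁴ = (0.530)² × (39100/5772)⁴
       = 0.2809 × (6.774)⁴ = 0.2809 × 2106 = 591.5.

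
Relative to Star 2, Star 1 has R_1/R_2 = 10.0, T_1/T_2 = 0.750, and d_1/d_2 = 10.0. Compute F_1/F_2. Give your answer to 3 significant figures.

L_1/L_2 = (R_1/R_2)²(T_1/T_2)⁴ = (10.0)² × (0.750)⁴ = 31.64.
F_1/F_2 = (L_1/L_2)/(d_1/d_2)² = 31.64 / (10.0)² = 0.3164.

0.316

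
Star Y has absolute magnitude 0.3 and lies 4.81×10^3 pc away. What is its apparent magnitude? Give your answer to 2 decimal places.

13.71

m = M + 5 log₁₀(d/10 pc) = 0.3 + 5 log₁₀(4.81×10^3/10)
  = 0.3 + 5 × 2.682 = 0.3 + 13.41 = 13.71.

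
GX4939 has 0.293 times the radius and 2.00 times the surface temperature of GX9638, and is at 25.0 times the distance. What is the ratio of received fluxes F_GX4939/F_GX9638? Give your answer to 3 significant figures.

0.00220

L_GX4939/L_GX9638 = (R_GX4939/R_GX9638)²(T_GX4939/T_GX9638)⁴ = (0.293)² × (2.00)⁴ = 1.374.
F_GX4939/F_GX9638 = (L_GX4939/L_GX9638)/(d_GX4939/d_GX9638)² = 1.374 / (25.0)² = 0.002198.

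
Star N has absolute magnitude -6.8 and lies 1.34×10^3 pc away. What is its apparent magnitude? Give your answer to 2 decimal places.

3.84

m = M + 5 log₁₀(d/10 pc) = -6.8 + 5 log₁₀(1.34×10^3/10)
  = -6.8 + 5 × 2.127 = -6.8 + 10.64 = 3.84.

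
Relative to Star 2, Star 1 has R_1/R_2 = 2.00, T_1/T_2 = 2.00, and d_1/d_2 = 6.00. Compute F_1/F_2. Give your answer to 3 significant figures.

L_1/L_2 = (R_1/R_2)²(T_1/T_2)⁴ = (2.00)² × (2.00)⁴ = 64.00.
F_1/F_2 = (L_1/L_2)/(d_1/d_2)² = 64.00 / (6.00)² = 1.778.

1.78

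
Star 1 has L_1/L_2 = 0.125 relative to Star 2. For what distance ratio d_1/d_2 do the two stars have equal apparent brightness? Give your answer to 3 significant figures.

Equal flux requires L_1/d_1² = L_2/d_2², so d_1/d_2 = √(L_1/L_2)
= √(0.125) = 0.3536.

0.354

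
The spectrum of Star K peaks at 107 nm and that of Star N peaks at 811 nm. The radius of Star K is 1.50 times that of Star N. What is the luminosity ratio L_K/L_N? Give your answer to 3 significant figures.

Wien's law gives T ∝ 1/λ_max, so T_K/T_N = λ_N/λ_K = 811/107 = 7.579.
Then L ∝ R²T⁴ gives L_K/L_N = (1.50)² × (7.579)⁴ = 2.250 × 3300 = 7426.

7.43×10^3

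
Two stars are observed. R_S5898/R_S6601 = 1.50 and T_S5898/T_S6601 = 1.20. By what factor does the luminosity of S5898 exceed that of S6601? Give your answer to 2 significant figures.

4.7

From the Stefan–Boltzmann law, L ∝ R²T⁴, so
L_S5898/L_S6601 = (R_S5898/R_S6601)² (T_S5898/T_S6601)⁴ = (1.50)² × (1.20)⁴ = 2.250 × 2.074 = 4.666.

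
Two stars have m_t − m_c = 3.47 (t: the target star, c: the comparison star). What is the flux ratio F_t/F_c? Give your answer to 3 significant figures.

0.0409

F_t/F_c = 10^(−(m_t − m_c)/2.5) = 10^(-3.47/2.5) = 10^-1.388 = 0.04093.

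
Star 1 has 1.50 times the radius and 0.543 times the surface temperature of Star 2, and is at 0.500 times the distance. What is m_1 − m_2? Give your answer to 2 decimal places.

L_1/L_2 = (1.50)²(0.543)⁴ = 0.1956.
F_1/F_2 = (L_1/L_2)/(d_1/d_2)² = 0.1956/0.2500 = 0.7824.
m_1 − m_2 = −2.5 log₁₀(0.7824) = 0.27.

0.27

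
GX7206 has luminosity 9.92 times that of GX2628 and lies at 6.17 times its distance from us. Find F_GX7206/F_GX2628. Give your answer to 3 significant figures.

0.261

F = L/(4πd²), so F_GX7206/F_GX2628 = (L_GX7206/L_GX2628) / (d_GX7206/d_GX2628)²
= 9.92 / (6.17)² = 9.92 / 38.07 = 0.2606.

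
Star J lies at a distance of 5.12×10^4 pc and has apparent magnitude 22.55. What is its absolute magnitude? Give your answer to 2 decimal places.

M = m − 5 log₁₀(d/10 pc) = 22.55 − 5 log₁₀(5.12×10^4/10)
  = 22.55 − 5 × 3.709 = 22.55 − 18.55 = 4.00.

4.00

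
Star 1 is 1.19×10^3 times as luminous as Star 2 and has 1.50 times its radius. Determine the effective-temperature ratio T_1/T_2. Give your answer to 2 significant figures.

L ∝ R²T⁴ gives T ∝ (L/R²)^(1/4), so
T_1/T_2 = (1.19×10^3 / 1.50²)^(1/4) = (528.9)^(1/4) = 4.796.

4.8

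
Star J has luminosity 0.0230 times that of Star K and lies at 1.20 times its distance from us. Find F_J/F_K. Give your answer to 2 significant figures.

F = L/(4πd²), so F_J/F_K = (L_J/L_K) / (d_J/d_K)²
= 0.0230 / (1.20)² = 0.0230 / 1.440 = 0.01597.

0.016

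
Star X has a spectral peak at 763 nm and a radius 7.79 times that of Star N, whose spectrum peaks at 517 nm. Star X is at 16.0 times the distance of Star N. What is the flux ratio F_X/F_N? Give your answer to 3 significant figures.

0.0500

Wien's law: T_X/T_N = λ_N/λ_X = 517/763 = 0.6776.
L_X/L_N = (R_X/R_N)²(T_X/T_N)⁴ = (7.79)²(0.6776)⁴ = 12.79.
F_X/F_N = (L_X/L_N)/(d_X/d_N)² = 12.79/(16.0)² = 0.04997.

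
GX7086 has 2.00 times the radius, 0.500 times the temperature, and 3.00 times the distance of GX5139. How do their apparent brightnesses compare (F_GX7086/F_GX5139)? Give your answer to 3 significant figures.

0.0278

L_GX7086/L_GX5139 = (R_GX7086/R_GX5139)²(T_GX7086/T_GX5139)⁴ = (2.00)² × (0.500)⁴ = 0.2500.
F_GX7086/F_GX5139 = (L_GX7086/L_GX5139)/(d_GX7086/d_GX5139)² = 0.2500 / (3.00)² = 0.02778.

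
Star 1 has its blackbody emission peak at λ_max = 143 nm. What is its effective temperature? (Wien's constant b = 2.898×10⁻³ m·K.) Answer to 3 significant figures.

T = b/λ_max = 2.898×10⁻³ / (143×10⁻⁹) = 2.027×10^4 K.

2.03×10^4 K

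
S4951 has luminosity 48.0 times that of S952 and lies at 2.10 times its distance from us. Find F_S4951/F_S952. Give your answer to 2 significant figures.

F = L/(4πd²), so F_S4951/F_S952 = (L_S4951/L_S952) / (d_S4951/d_S952)²
= 48.0 / (2.10)² = 48.0 / 4.410 = 10.88.

11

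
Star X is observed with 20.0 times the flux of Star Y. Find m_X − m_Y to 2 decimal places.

m_X − m_Y = −2.5 log₁₀(F_X/F_Y) = −2.5 log₁₀(20.0) = −2.5 × (1.301) = -3.253.

-3.25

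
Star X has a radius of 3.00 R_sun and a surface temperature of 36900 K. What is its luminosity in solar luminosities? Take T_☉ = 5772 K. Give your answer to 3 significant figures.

1.50×10^4 solar luminosities

L/L_☉ = (R/R_☉)² (T/T_☉)⁴ = (3.00)² × (36900/5772)⁴
       = 9.000 × (6.393)⁴ = 9.000 × 1670 = 1.503×10^4.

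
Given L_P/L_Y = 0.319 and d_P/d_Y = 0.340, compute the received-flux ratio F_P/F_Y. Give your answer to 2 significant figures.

2.8

F = L/(4πd²), so F_P/F_Y = (L_P/L_Y) / (d_P/d_Y)²
= 0.319 / (0.340)² = 0.319 / 0.1156 = 2.760.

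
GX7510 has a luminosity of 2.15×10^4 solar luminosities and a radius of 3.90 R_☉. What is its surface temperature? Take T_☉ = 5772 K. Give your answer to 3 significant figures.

3.54×10^4 K

T/T_☉ = (L/L_☉)^(1/4) / (R/R_☉)^(1/2)
T = 5772 × (2.15×10^4)^(1/4) / √(3.90) = 5772 × 12.11 / 1.975 = 3.539×10^4 K.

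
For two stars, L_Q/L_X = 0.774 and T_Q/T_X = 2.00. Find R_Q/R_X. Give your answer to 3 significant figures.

0.220

L ∝ R²T⁴ gives R ∝ √L / T², so
R_Q/R_X = √(0.774) / (2.00)² = 0.8798 / 4.000 = 0.2199.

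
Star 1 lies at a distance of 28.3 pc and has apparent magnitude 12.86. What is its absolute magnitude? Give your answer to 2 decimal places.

M = m − 5 log₁₀(d/10 pc) = 12.86 − 5 log₁₀(28.3/10)
  = 12.86 − 5 × 0.452 = 12.86 − 2.26 = 10.60.

10.60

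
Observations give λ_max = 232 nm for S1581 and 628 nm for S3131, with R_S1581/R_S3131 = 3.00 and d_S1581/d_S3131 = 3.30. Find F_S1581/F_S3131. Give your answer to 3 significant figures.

Wien's law: T_S1581/T_S3131 = λ_S3131/λ_S1581 = 628/232 = 2.707.
L_S1581/L_S3131 = (R_S1581/R_S3131)²(T_S1581/T_S3131)⁴ = (3.00)²(2.707)⁴ = 483.2.
F_S1581/F_S3131 = (L_S1581/L_S3131)/(d_S1581/d_S3131)² = 483.2/(3.30)² = 44.37.

44.4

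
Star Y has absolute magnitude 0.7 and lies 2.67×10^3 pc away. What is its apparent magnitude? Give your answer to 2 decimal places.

m = M + 5 log₁₀(d/10 pc) = 0.7 + 5 log₁₀(2.67×10^3/10)
  = 0.7 + 5 × 2.427 = 0.7 + 12.13 = 12.83.

12.83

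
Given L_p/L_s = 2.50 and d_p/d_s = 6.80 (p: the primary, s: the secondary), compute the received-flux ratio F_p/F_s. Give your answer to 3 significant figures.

0.0541

F = L/(4πd²), so F_p/F_s = (L_p/L_s) / (d_p/d_s)²
= 2.50 / (6.80)² = 2.50 / 46.24 = 0.05407.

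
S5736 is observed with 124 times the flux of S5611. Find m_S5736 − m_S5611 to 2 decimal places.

-5.23

m_S5736 − m_S5611 = −2.5 log₁₀(F_S5736/F_S5611) = −2.5 log₁₀(124) = −2.5 × (2.093) = -5.234.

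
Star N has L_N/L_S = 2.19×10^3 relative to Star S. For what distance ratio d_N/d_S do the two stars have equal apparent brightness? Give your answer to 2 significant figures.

Equal flux requires L_N/d_N² = L_S/d_S², so d_N/d_S = √(L_N/L_S)
= √(2.19×10^3) = 46.80.

47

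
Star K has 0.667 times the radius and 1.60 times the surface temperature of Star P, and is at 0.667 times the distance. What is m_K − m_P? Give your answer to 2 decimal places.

L_K/L_P = (0.667)²(1.60)⁴ = 2.916.
F_K/F_P = (L_K/L_P)/(d_K/d_P)² = 2.916/0.4449 = 6.554.
m_K − m_P = −2.5 log₁₀(6.554) = -2.04.

-2.04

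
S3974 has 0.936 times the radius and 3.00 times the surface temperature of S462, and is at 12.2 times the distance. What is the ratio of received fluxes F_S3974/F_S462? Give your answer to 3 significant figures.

0.477

L_S3974/L_S462 = (R_S3974/R_S462)²(T_S3974/T_S462)⁴ = (0.936)² × (3.00)⁴ = 70.96.
F_S3974/F_S462 = (L_S3974/L_S462)/(d_S3974/d_S462)² = 70.96 / (12.2)² = 0.4768.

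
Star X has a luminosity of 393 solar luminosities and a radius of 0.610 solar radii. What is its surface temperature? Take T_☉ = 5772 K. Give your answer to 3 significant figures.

3.29×10^4 K

T/T_☉ = (L/L_☉)^(1/4) / (R/R_☉)^(1/2)
T = 5772 × (393)^(1/4) / √(0.610) = 5772 × 4.452 / 0.7810 = 3.290×10^4 K.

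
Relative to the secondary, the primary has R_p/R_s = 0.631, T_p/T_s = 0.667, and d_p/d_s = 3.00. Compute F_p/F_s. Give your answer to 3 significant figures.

L_p/L_s = (R_p/R_s)²(T_p/T_s)⁴ = (0.631)² × (0.667)⁴ = 0.07881.
F_p/F_s = (L_p/L_s)/(d_p/d_s)² = 0.07881 / (3.00)² = 0.008756.

0.00876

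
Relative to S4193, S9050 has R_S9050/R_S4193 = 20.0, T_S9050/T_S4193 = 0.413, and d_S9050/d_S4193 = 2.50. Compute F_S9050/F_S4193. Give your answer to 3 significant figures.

1.86

L_S9050/L_S4193 = (R_S9050/R_S4193)²(T_S9050/T_S4193)⁴ = (20.0)² × (0.413)⁴ = 11.64.
F_S9050/F_S4193 = (L_S9050/L_S4193)/(d_S9050/d_S4193)² = 11.64 / (2.50)² = 1.862.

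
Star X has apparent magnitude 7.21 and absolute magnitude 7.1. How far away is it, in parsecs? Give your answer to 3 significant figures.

10.5 pc

m − M = 5 log₁₀(d/10 pc)
7.21 − (7.1) = 0.11 = 5 log₁₀(d/10)
d = 10 × 10^(0.11/5) = 10 × 10^0.022 = 10.52 pc.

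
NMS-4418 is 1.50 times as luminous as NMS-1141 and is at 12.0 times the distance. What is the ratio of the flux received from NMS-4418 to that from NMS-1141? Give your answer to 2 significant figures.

F = L/(4πd²), so F_NMS-4418/F_NMS-1141 = (L_NMS-4418/L_NMS-1141) / (d_NMS-4418/d_NMS-1141)²
= 1.50 / (12.0)² = 1.50 / 144.0 = 0.01042.

0.010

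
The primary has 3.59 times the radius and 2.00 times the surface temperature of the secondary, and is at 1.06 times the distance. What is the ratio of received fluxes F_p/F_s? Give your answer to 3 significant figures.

184

L_p/L_s = (R_p/R_s)²(T_p/T_s)⁴ = (3.59)² × (2.00)⁴ = 206.2.
F_p/F_s = (L_p/L_s)/(d_p/d_s)² = 206.2 / (1.06)² = 183.5.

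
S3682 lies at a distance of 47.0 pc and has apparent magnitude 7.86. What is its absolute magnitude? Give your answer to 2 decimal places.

4.50

M = m − 5 log₁₀(d/10 pc) = 7.86 − 5 log₁₀(47.0/10)
  = 7.86 − 5 × 0.672 = 7.86 − 3.36 = 4.50.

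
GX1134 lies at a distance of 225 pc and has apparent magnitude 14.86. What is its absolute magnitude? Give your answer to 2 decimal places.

M = m − 5 log₁₀(d/10 pc) = 14.86 − 5 log₁₀(225/10)
  = 14.86 − 5 × 1.352 = 14.86 − 6.76 = 8.10.

8.10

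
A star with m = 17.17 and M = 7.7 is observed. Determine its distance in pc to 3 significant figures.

m − M = 5 log₁₀(d/10 pc)
17.17 − (7.7) = 9.47 = 5 log₁₀(d/10)
d = 10 × 10^(9.47/5) = 10 × 10^1.894 = 783.4 pc.

783 pc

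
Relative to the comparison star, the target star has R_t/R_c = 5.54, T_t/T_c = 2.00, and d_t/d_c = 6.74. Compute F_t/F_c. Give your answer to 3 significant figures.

10.8

L_t/L_c = (R_t/R_c)²(T_t/T_c)⁴ = (5.54)² × (2.00)⁴ = 491.1.
F_t/F_c = (L_t/L_c)/(d_t/d_c)² = 491.1 / (6.74)² = 10.81.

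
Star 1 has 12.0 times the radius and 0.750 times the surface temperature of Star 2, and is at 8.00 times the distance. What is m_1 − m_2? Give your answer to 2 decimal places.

L_1/L_2 = (12.0)²(0.750)⁴ = 45.56.
F_1/F_2 = (L_1/L_2)/(d_1/d_2)² = 45.56/64.00 = 0.7119.
m_1 − m_2 = −2.5 log₁₀(0.7119) = 0.37.

0.37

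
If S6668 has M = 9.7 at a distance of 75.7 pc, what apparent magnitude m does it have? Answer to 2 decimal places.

14.10

m = M + 5 log₁₀(d/10 pc) = 9.7 + 5 log₁₀(75.7/10)
  = 9.7 + 5 × 0.879 = 9.7 + 4.40 = 14.10.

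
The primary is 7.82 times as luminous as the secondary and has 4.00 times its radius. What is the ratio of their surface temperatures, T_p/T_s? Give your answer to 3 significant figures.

0.836

L ∝ R²T⁴ gives T ∝ (L/R²)^(1/4), so
T_p/T_s = (7.82 / 4.00²)^(1/4) = (0.4888)^(1/4) = 0.8361.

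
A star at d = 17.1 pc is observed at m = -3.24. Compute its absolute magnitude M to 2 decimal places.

M = m − 5 log₁₀(d/10 pc) = -3.24 − 5 log₁₀(17.1/10)
  = -3.24 − 5 × 0.233 = -3.24 − 1.16 = -4.40.

-4.40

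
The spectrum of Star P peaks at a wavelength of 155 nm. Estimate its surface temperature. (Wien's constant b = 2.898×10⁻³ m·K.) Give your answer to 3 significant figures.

T = b/λ_max = 2.898×10⁻³ / (155×10⁻⁹) = 1.870×10^4 K.

1.87×10^4 K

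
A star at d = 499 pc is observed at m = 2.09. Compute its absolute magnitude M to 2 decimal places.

-6.40

M = m − 5 log₁₀(d/10 pc) = 2.09 − 5 log₁₀(499/10)
  = 2.09 − 5 × 1.698 = 2.09 − 8.49 = -6.40.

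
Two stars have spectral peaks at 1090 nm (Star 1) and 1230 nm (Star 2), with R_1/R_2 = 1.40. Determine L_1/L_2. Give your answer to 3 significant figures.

Wien's law gives T ∝ 1/λ_max, so T_1/T_2 = λ_2/λ_1 = 1230/1090 = 1.128.
Then L ∝ R²T⁴ gives L_1/L_2 = (1.40)² × (1.128)⁴ = 1.960 × 1.621 = 3.178.

3.18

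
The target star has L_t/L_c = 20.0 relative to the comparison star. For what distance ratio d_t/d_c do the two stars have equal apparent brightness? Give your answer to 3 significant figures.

4.47

Equal flux requires L_t/d_t² = L_c/d_c², so d_t/d_c = √(L_t/L_c)
= √(20.0) = 4.472.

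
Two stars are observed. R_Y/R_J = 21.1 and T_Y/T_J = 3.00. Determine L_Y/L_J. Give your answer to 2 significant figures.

From the Stefan–Boltzmann law, L ∝ R²T⁴, so
L_Y/L_J = (R_Y/R_J)² (T_Y/T_J)⁴ = (21.1)² × (3.00)⁴ = 445.2 × 81.00 = 3.606×10^4.

3.6×10^4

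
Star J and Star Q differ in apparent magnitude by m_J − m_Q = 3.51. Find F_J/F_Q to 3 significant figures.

0.0394

F_J/F_Q = 10^(−(m_J − m_Q)/2.5) = 10^(-3.51/2.5) = 10^-1.404 = 0.03945.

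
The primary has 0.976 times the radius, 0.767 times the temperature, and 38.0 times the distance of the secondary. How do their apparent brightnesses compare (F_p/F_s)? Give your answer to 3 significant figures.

L_p/L_s = (R_p/R_s)²(T_p/T_s)⁴ = (0.976)² × (0.767)⁴ = 0.3297.
F_p/F_s = (L_p/L_s)/(d_p/d_s)² = 0.3297 / (38.0)² = 2.283×10^-4.

2.28×10^-4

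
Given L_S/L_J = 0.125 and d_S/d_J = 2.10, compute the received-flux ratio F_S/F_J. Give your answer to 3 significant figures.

F = L/(4πd²), so F_S/F_J = (L_S/L_J) / (d_S/d_J)²
= 0.125 / (2.10)² = 0.125 / 4.410 = 0.02834.

0.0283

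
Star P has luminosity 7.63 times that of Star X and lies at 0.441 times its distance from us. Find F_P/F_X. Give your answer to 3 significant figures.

39.2

F = L/(4πd²), so F_P/F_X = (L_P/L_X) / (d_P/d_X)²
= 7.63 / (0.441)² = 7.63 / 0.1945 = 39.23.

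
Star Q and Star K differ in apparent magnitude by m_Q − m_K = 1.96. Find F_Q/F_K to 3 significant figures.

0.164

F_Q/F_K = 10^(−(m_Q − m_K)/2.5) = 10^(-1.96/2.5) = 10^-0.784 = 0.1644.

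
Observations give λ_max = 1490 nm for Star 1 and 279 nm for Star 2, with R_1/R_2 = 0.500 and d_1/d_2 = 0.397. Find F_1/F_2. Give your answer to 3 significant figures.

Wien's law: T_1/T_2 = λ_2/λ_1 = 279/1490 = 0.1872.
L_1/L_2 = (R_1/R_2)²(T_1/T_2)⁴ = (0.500)²(0.1872)⁴ = 3.073×10^-4.
F_1/F_2 = (L_1/L_2)/(d_1/d_2)² = 3.073×10^-4/(0.397)² = 0.001950.

0.00195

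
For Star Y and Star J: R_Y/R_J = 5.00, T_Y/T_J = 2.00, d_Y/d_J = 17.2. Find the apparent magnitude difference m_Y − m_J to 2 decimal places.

-0.33

L_Y/L_J = (5.00)²(2.00)⁴ = 400.0.
F_Y/F_J = (L_Y/L_J)/(d_Y/d_J)² = 400.0/295.8 = 1.352.
m_Y − m_J = −2.5 log₁₀(1.352) = -0.33.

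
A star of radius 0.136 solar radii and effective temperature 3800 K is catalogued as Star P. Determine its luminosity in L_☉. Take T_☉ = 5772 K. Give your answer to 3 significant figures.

L/L_☉ = (R/R_☉)² (T/T_☉)⁴ = (0.136)² × (3800/5772)⁴
       = 0.01850 × (0.6584)⁴ = 0.01850 × 0.1879 = 0.003475.

0.00347 L_☉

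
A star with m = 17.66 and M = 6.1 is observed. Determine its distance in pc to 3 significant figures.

2.05×10^3 pc

m − M = 5 log₁₀(d/10 pc)
17.66 − (6.1) = 11.56 = 5 log₁₀(d/10)
d = 10 × 10^(11.56/5) = 10 × 10^2.312 = 2051 pc.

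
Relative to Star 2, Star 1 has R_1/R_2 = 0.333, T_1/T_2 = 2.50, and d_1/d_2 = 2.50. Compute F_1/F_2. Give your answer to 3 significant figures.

0.693

L_1/L_2 = (R_1/R_2)²(T_1/T_2)⁴ = (0.333)² × (2.50)⁴ = 4.332.
F_1/F_2 = (L_1/L_2)/(d_1/d_2)² = 4.332 / (2.50)² = 0.6931.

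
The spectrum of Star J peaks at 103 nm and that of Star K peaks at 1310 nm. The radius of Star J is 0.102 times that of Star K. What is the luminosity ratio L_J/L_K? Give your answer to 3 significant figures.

272

Wien's law gives T ∝ 1/λ_max, so T_J/T_K = λ_K/λ_J = 1310/103 = 12.72.
Then L ∝ R²T⁴ gives L_J/L_K = (0.102)² × (12.72)⁴ = 0.01040 × 2.617×10^4 = 272.2.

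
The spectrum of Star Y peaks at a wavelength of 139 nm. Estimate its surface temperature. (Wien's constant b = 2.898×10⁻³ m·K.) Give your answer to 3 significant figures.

2.08×10^4 K

T = b/λ_max = 2.898×10⁻³ / (139×10⁻⁹) = 2.085×10^4 K.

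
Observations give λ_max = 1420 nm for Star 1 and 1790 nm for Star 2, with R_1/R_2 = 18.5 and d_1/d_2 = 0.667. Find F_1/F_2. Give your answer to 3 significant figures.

1.94×10^3

Wien's law: T_1/T_2 = λ_2/λ_1 = 1790/1420 = 1.261.
L_1/L_2 = (R_1/R_2)²(T_1/T_2)⁴ = (18.5)²(1.261)⁴ = 864.2.
F_1/F_2 = (L_1/L_2)/(d_1/d_2)² = 864.2/(0.667)² = 1942.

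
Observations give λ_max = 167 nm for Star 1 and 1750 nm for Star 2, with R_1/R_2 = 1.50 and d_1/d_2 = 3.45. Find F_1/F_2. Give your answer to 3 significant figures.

Wien's law: T_1/T_2 = λ_2/λ_1 = 1750/167 = 10.48.
L_1/L_2 = (R_1/R_2)²(T_1/T_2)⁴ = (1.50)²(10.48)⁴ = 2.713×10^4.
F_1/F_2 = (L_1/L_2)/(d_1/d_2)² = 2.713×10^4/(3.45)² = 2279.

2.28×10^3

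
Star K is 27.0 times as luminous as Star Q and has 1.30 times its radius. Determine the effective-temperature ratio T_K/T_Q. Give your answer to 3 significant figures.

2.00

L ∝ R²T⁴ gives T ∝ (L/R²)^(1/4), so
T_K/T_Q = (27.0 / 1.30²)^(1/4) = (15.98)^(1/4) = 1.999.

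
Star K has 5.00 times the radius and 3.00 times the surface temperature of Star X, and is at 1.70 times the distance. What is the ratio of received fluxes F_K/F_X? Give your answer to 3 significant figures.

701

L_K/L_X = (R_K/R_X)²(T_K/T_X)⁴ = (5.00)² × (3.00)⁴ = 2025.
F_K/F_X = (L_K/L_X)/(d_K/d_X)² = 2025 / (1.70)² = 700.7.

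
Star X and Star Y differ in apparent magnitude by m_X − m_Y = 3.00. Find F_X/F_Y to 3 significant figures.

F_X/F_Y = 10^(−(m_X − m_Y)/2.5) = 10^(-3.00/2.5) = 10^-1.200 = 0.06310.

0.0631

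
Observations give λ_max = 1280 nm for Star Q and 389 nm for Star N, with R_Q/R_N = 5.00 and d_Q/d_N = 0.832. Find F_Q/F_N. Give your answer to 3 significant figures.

Wien's law: T_Q/T_N = λ_N/λ_Q = 389/1280 = 0.3039.
L_Q/L_N = (R_Q/R_N)²(T_Q/T_N)⁴ = (5.00)²(0.3039)⁴ = 0.2133.
F_Q/F_N = (L_Q/L_N)/(d_Q/d_N)² = 0.2133/(0.832)² = 0.3081.

0.308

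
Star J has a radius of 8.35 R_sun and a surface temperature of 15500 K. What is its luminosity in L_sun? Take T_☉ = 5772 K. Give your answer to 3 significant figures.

3.63×10^3 L_sun

L/L_☉ = (R/R_☉)² (T/T_☉)⁴ = (8.35)² × (15500/5772)⁴
       = 69.72 × (2.685)⁴ = 69.72 × 52.00 = 3626.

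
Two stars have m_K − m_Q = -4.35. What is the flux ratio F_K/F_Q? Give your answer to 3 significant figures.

55.0

F_K/F_Q = 10^(−(m_K − m_Q)/2.5) = 10^(4.35/2.5) = 10^1.740 = 54.95.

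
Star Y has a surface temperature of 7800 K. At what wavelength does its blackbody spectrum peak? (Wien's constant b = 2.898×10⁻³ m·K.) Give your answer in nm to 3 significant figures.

λ_max = b/T = 2.898×10⁻³ / 7800 = 3.72×10^-7 m = 371.5 nm.

372 nm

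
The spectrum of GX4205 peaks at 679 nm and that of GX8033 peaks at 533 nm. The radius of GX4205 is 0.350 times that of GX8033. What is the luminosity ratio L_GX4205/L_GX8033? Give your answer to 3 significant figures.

0.0465

Wien's law gives T ∝ 1/λ_max, so T_GX4205/T_GX8033 = λ_GX8033/λ_GX4205 = 533/679 = 0.7850.
Then L ∝ R²T⁴ gives L_GX4205/L_GX8033 = (0.350)² × (0.7850)⁴ = 0.1225 × 0.3797 = 0.04651.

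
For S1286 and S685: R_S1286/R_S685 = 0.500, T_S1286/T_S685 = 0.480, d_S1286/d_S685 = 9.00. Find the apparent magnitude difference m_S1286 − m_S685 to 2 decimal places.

9.46

L_S1286/L_S685 = (0.500)²(0.480)⁴ = 0.01327.
F_S1286/F_S685 = (L_S1286/L_S685)/(d_S1286/d_S685)² = 0.01327/81.00 = 1.638×10^-4.
m_S1286 − m_S685 = −2.5 log₁₀(1.638×10^-4) = 9.46.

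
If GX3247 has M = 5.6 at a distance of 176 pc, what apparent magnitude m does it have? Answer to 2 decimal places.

11.83

m = M + 5 log₁₀(d/10 pc) = 5.6 + 5 log₁₀(176/10)
  = 5.6 + 5 × 1.246 = 5.6 + 6.23 = 11.83.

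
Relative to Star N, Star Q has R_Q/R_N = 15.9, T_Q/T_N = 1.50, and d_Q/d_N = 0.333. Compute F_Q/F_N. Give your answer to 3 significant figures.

L_Q/L_N = (R_Q/R_N)²(T_Q/T_N)⁴ = (15.9)² × (1.50)⁴ = 1280.
F_Q/F_N = (L_Q/L_N)/(d_Q/d_N)² = 1280 / (0.333)² = 1.154×10^4.

1.15×10^4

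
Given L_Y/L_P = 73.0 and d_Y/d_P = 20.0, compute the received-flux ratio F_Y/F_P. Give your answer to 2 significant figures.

0.18

F = L/(4πd²), so F_Y/F_P = (L_Y/L_P) / (d_Y/d_P)²
= 73.0 / (20.0)² = 73.0 / 400.0 = 0.1825.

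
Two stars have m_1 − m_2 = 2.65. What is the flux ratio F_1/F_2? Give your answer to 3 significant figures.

0.0871

F_1/F_2 = 10^(−(m_1 − m_2)/2.5) = 10^(-2.65/2.5) = 10^-1.060 = 0.08710.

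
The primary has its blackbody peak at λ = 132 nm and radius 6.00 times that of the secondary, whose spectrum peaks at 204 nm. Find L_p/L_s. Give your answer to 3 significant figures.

205

Wien's law gives T ∝ 1/λ_max, so T_p/T_s = λ_s/λ_p = 204/132 = 1.545.
Then L ∝ R²T⁴ gives L_p/L_s = (6.00)² × (1.545)⁴ = 36.00 × 5.705 = 205.4.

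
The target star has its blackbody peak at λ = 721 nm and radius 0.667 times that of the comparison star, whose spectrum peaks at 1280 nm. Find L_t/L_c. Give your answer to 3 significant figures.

4.42

Wien's law gives T ∝ 1/λ_max, so T_t/T_c = λ_c/λ_t = 1280/721 = 1.775.
Then L ∝ R²T⁴ gives L_t/L_c = (0.667)² × (1.775)⁴ = 0.4449 × 9.933 = 4.419.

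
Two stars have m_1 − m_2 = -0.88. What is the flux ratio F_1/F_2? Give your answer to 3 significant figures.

2.25

F_1/F_2 = 10^(−(m_1 − m_2)/2.5) = 10^(0.88/2.5) = 10^0.352 = 2.249.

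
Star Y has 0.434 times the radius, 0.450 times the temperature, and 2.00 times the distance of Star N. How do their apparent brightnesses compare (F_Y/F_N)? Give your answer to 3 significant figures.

0.00193

L_Y/L_N = (R_Y/R_N)²(T_Y/T_N)⁴ = (0.434)² × (0.450)⁴ = 0.007724.
F_Y/F_N = (L_Y/L_N)/(d_Y/d_N)² = 0.007724 / (2.00)² = 0.001931.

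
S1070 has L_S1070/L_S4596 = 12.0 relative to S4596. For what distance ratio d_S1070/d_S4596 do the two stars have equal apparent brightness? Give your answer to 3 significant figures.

Equal flux requires L_S1070/d_S1070² = L_S4596/d_S4596², so d_S1070/d_S4596 = √(L_S1070/L_S4596)
= √(12.0) = 3.464.

3.46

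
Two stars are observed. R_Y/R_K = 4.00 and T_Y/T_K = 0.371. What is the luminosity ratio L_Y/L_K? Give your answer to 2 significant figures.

From the Stefan–Boltzmann law, L ∝ R²T⁴, so
L_Y/L_K = (R_Y/R_K)² (T_Y/T_K)⁴ = (4.00)² × (0.371)⁴ = 16.00 × 0.01895 = 0.3031.

0.30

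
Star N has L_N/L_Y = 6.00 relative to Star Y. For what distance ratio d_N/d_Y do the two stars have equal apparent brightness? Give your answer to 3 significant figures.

Equal flux requires L_N/d_N² = L_Y/d_Y², so d_N/d_Y = √(L_N/L_Y)
= √(6.00) = 2.449.

2.45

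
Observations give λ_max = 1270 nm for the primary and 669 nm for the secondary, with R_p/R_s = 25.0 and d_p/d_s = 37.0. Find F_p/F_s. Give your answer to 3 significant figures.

0.0352

Wien's law: T_p/T_s = λ_s/λ_p = 669/1270 = 0.5268.
L_p/L_s = (R_p/R_s)²(T_p/T_s)⁴ = (25.0)²(0.5268)⁴ = 48.12.
F_p/F_s = (L_p/L_s)/(d_p/d_s)² = 48.12/(37.0)² = 0.03515.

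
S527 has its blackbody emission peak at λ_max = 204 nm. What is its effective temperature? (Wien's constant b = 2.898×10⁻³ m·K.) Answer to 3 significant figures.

1.42×10^4 K

T = b/λ_max = 2.898×10⁻³ / (204×10⁻⁹) = 1.421×10^4 K.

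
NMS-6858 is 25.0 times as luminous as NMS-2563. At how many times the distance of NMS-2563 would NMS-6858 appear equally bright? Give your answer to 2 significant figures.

5.0

Equal flux requires L_NMS-6858/d_NMS-6858² = L_NMS-2563/d_NMS-2563², so d_NMS-6858/d_NMS-2563 = √(L_NMS-6858/L_NMS-2563)
= √(25.0) = 5.000.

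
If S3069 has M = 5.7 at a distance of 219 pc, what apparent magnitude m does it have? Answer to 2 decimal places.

12.40

m = M + 5 log₁₀(d/10 pc) = 5.7 + 5 log₁₀(219/10)
  = 5.7 + 5 × 1.340 = 5.7 + 6.70 = 12.40.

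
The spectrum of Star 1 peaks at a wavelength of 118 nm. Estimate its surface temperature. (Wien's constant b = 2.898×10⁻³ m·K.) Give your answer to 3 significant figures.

T = b/λ_max = 2.898×10⁻³ / (118×10⁻⁹) = 2.456×10^4 K.

2.46×10^4 K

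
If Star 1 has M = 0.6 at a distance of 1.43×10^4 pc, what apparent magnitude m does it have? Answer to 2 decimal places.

16.38

m = M + 5 log₁₀(d/10 pc) = 0.6 + 5 log₁₀(1.43×10^4/10)
  = 0.6 + 5 × 3.155 = 0.6 + 15.78 = 16.38.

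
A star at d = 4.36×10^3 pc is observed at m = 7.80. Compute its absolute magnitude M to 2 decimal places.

-5.40

M = m − 5 log₁₀(d/10 pc) = 7.80 − 5 log₁₀(4.36×10^3/10)
  = 7.80 − 5 × 2.639 = 7.80 − 13.20 = -5.40.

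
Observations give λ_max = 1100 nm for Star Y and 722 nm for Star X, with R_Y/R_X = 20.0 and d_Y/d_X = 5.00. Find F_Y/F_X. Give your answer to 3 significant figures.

2.97

Wien's law: T_Y/T_X = λ_X/λ_Y = 722/1100 = 0.6564.
L_Y/L_X = (R_Y/R_X)²(T_Y/T_X)⁴ = (20.0)²(0.6564)⁴ = 74.24.
F_Y/F_X = (L_Y/L_X)/(d_Y/d_X)² = 74.24/(5.00)² = 2.970.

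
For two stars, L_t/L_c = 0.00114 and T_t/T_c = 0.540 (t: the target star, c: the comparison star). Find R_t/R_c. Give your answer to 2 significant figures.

0.12

L ∝ R²T⁴ gives R ∝ √L / T², so
R_t/R_c = √(0.00114) / (0.540)² = 0.03376 / 0.2916 = 0.1158.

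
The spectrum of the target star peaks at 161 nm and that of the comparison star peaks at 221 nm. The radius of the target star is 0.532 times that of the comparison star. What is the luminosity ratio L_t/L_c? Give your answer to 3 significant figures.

1.00

Wien's law gives T ∝ 1/λ_max, so T_t/T_c = λ_c/λ_t = 221/161 = 1.373.
Then L ∝ R²T⁴ gives L_t/L_c = (0.532)² × (1.373)⁴ = 0.2830 × 3.550 = 1.005.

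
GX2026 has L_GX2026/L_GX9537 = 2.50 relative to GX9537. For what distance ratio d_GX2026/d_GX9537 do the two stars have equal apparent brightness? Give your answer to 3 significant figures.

1.58

Equal flux requires L_GX2026/d_GX2026² = L_GX9537/d_GX9537², so d_GX2026/d_GX9537 = √(L_GX2026/L_GX9537)
= √(2.50) = 1.581.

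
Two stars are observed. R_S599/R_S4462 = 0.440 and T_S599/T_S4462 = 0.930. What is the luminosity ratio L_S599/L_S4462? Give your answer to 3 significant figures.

0.145

From the Stefan–Boltzmann law, L ∝ R²T⁴, so
L_S599/L_S4462 = (R_S599/R_S4462)² (T_S599/T_S4462)⁴ = (0.440)² × (0.930)⁴ = 0.1936 × 0.7481 = 0.1448.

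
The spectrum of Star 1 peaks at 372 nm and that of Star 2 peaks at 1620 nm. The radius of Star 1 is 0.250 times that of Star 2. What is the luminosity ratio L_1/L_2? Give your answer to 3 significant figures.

22.5

Wien's law gives T ∝ 1/λ_max, so T_1/T_2 = λ_2/λ_1 = 1620/372 = 4.355.
Then L ∝ R²T⁴ gives L_1/L_2 = (0.250)² × (4.355)⁴ = 0.06250 × 359.7 = 22.48.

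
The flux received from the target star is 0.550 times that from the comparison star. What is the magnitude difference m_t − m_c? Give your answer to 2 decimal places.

0.65

m_t − m_c = −2.5 log₁₀(F_t/F_c) = −2.5 log₁₀(0.550) = −2.5 × (-0.260) = 0.649.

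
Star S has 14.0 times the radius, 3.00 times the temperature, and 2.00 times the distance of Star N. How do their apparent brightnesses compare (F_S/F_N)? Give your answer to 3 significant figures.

L_S/L_N = (R_S/R_N)²(T_S/T_N)⁴ = (14.0)² × (3.00)⁴ = 1.588×10^4.
F_S/F_N = (L_S/L_N)/(d_S/d_N)² = 1.588×10^4 / (2.00)² = 3969.

3.97×10^3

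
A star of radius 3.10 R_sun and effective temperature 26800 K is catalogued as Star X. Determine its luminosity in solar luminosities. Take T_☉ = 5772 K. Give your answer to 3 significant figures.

4.47×10^3 solar luminosities

L/L_☉ = (R/R_☉)² (T/T_☉)⁴ = (3.10)² × (26800/5772)⁴
       = 9.610 × (4.643)⁴ = 9.610 × 464.8 = 4466.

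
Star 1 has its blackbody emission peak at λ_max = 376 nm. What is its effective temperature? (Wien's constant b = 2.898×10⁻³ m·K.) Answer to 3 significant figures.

7.71×10^3 K

T = b/λ_max = 2.898×10⁻³ / (376×10⁻⁹) = 7707 K.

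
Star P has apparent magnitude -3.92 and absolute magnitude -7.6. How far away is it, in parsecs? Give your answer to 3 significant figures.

m − M = 5 log₁₀(d/10 pc)
-3.92 − (-7.6) = 3.68 = 5 log₁₀(d/10)
d = 10 × 10^(3.68/5) = 10 × 10^0.736 = 54.45 pc.

54.5 pc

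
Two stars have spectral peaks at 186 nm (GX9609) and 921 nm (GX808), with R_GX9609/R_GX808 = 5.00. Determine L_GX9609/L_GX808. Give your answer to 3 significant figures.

Wien's law gives T ∝ 1/λ_max, so T_GX9609/T_GX808 = λ_GX808/λ_GX9609 = 921/186 = 4.952.
Then L ∝ R²T⁴ gives L_GX9609/L_GX808 = (5.00)² × (4.952)⁴ = 25.00 × 601.2 = 1.503×10^4.

1.50×10^4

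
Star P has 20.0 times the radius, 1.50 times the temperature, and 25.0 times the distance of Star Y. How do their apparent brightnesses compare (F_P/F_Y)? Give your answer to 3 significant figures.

L_P/L_Y = (R_P/R_Y)²(T_P/T_Y)⁴ = (20.0)² × (1.50)⁴ = 2025.
F_P/F_Y = (L_P/L_Y)/(d_P/d_Y)² = 2025 / (25.0)² = 3.240.

3.24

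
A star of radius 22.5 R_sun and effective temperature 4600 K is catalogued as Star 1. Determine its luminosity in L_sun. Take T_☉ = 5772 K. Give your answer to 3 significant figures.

L/L_☉ = (R/R_☉)² (T/T_☉)⁴ = (22.5)² × (4600/5772)⁴
       = 506.2 × (0.7970)⁴ = 506.2 × 0.4034 = 204.2.

204 L_sun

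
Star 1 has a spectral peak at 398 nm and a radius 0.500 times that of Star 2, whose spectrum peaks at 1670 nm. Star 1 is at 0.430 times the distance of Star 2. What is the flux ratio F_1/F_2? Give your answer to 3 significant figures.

419

Wien's law: T_1/T_2 = λ_2/λ_1 = 1670/398 = 4.196.
L_1/L_2 = (R_1/R_2)²(T_1/T_2)⁴ = (0.500)²(4.196)⁴ = 77.49.
F_1/F_2 = (L_1/L_2)/(d_1/d_2)² = 77.49/(0.430)² = 419.1.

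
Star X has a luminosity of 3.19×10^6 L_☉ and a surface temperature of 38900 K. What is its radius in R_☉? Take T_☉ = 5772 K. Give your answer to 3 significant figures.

39.3 R_☉

R/R_☉ = √(L/L_☉) / (T/T_☉)² = √(3.19×10^6) / (6.739)²
       = 1786 / 45.42 = 39.32.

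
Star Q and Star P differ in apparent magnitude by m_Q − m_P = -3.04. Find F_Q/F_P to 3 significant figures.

16.4

F_Q/F_P = 10^(−(m_Q − m_P)/2.5) = 10^(3.04/2.5) = 10^1.216 = 16.44.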